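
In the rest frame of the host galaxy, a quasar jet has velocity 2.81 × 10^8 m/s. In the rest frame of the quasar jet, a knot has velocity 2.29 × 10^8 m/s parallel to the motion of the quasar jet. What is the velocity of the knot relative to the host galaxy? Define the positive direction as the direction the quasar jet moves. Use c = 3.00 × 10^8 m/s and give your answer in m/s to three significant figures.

2.97 × 10^8 m/s

In units of c (dividing by 3.00 × 10^8 m/s): v = 0.937, u' = 0.763.
u = (u' + v)/(1 + u'v/c²):
u = (0.763 + 0.937) / (1 + 0.763·0.937) = 1.7000/1.7150 = 0.9913
(Galilean addition would give +1.700c, exceeding c.)
Converting back: u = 0.9913 × 3.00 × 10^8 m/s.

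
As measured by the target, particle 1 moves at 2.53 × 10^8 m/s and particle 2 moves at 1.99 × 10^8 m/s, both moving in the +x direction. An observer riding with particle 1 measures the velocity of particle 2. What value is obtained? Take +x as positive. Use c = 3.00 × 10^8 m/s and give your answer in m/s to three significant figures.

-1.23 × 10^8 m/s

β_A = 0.843, β_B = 0.663 (dividing each by c = 3.00 × 10^8 m/s).
Transform to A's frame with the inverse velocity-addition law: u' = (u − v)/(1 − uv/c²), taking u = β_B and v = β_A.
u' = (0.663 − 0.843) / (1 − (0.843)(0.663)) = -0.1800/0.4406 = -0.4085.
u' = -0.4085 × 3.00 × 10^8 m/s.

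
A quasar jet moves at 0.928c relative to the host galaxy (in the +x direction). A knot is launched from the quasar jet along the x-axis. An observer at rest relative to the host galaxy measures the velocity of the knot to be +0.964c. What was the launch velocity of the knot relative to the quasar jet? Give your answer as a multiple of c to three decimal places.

+0.342c

Invert the composition law: u' = (u − v)/(1 − uv/c²).
u' = (0.964 − 0.928) / (1 − (0.964)(0.928)) = 0.0360/0.1054 = 0.3415.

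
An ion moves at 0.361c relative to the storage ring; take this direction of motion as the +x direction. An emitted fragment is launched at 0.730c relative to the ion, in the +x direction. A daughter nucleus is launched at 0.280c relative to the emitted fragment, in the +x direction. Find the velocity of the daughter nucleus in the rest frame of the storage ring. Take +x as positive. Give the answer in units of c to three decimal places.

0.921c

Apply u = (u' + v)/(1 + u'v/c²) successively, working outward toward the storage ring.
Start: velocity of the ion relative to the storage ring = 0.3610c.
Compose with the emitted fragment (u' = 0.730 in the ion frame): u_1 = (0.730 + 0.361) / (1 + 0.730·0.361) = 1.0910/1.2635 = 0.8635.
Compose with the daughter nucleus (u' = 0.280 in the emitted fragment frame): u_2 = (0.280 + 0.863) / (1 + 0.280·0.863) = 1.1435/1.2418 = 0.9208.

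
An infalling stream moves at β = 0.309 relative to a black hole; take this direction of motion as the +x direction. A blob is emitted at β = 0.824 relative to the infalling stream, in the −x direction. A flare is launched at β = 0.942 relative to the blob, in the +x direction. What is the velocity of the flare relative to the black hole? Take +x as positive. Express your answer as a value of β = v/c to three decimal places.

Apply u = (u' + v)/(1 + u'v/c²) successively, working outward toward the black hole.
Start: velocity of the infalling stream relative to the black hole = 0.3090c.
Compose with the blob (u' = -0.824 in the infalling stream frame): u_1 = (-0.824 + 0.309) / (1 + (-0.824)·0.309) = -0.5150/0.7454 = -0.6909.
Compose with the flare (u' = 0.942 in the blob frame): u_2 = (0.942 + (-0.691)) / (1 + 0.942·(-0.691)) = 0.2511/0.3492 = 0.7191.

β = +0.719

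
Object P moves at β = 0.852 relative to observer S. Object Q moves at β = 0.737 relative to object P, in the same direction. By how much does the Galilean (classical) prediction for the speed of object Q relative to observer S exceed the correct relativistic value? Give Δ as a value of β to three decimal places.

Galilean: u_cl = 0.737 + 0.852 = 1.5890.
Relativistic: u_rel = (0.737 + 0.852) / (1 + 0.737·0.852) = 1.5890/1.6279 = 0.9761.
Δ = 1.5890 − 0.9761 = 0.6129.
(The classical prediction exceeds c; the relativistic result does not.)

Δ = 0.613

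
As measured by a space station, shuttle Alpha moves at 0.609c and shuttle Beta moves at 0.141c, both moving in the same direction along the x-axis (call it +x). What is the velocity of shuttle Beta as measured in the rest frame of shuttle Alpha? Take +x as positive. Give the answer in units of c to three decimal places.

-0.512c

β_A = 0.609, β_B = 0.141.
Transform to A's frame with the inverse velocity-addition law: u' = (u − v)/(1 − uv/c²), taking u = β_B and v = β_A.
u' = (0.141 − 0.609) / (1 − (0.609)(0.141)) = -0.4680/0.9141 = -0.5120.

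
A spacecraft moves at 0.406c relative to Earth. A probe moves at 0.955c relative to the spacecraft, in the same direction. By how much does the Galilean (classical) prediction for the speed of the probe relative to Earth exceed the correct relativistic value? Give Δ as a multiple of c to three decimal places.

Δ = 0.380c

Galilean: u_cl = 0.955 + 0.406 = 1.3610.
Relativistic: u_rel = (0.955 + 0.406) / (1 + 0.955·0.406) = 1.3610/1.3877 = 0.9807.
Δ = 1.3610 − 0.9807 = 0.3803.
(The classical prediction exceeds c; the relativistic result does not.)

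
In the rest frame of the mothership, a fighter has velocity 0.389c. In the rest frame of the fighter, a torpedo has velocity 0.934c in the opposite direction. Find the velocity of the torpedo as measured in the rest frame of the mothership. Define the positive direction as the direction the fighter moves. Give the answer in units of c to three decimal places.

With v = 0.389 and u' = -0.934 (in units of c),
u = (u' + v)/(1 + u'v/c²):
u = (-0.934 + 0.389) / (1 + (-0.934)·0.389) = -0.5450/0.6367 = -0.8560
(Galilean addition would give -0.545c.)

-0.856c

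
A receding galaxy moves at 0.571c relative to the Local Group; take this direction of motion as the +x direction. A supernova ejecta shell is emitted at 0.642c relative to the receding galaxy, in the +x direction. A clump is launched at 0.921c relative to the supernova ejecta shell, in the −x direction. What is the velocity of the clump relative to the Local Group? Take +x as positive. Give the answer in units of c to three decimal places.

-0.183c

Apply u = (u' + v)/(1 + u'v/c²) successively, working outward toward the Local Group.
Start: velocity of the receding galaxy relative to the Local Group = 0.5710c.
Compose with the supernova ejecta shell (u' = 0.642 in the receding galaxy frame): u_1 = (0.642 + 0.571) / (1 + 0.642·0.571) = 1.2130/1.3666 = 0.8876.
Compose with the clump (u' = -0.921 in the supernova ejecta shell frame): u_2 = (-0.921 + 0.888) / (1 + (-0.921)·0.888) = -0.0334/0.1825 = -0.1829.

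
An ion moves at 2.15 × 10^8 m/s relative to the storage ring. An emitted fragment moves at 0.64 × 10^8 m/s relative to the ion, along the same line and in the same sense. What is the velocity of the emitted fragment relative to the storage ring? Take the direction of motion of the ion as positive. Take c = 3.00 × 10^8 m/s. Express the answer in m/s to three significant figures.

2.42 × 10^8 m/s

In units of c (dividing by 3.00 × 10^8 m/s): v = 0.717, u' = 0.213.
u = (u' + v)/(1 + u'v/c²):
u = (0.213 + 0.717) / (1 + 0.213·0.717) = 0.9300/1.1529 = 0.8067
Converting back: u = 0.8067 × 3.00 × 10^8 m/s.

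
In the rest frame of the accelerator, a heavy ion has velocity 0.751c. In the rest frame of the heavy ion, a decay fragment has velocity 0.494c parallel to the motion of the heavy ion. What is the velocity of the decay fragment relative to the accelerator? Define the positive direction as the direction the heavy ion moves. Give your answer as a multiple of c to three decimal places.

0.908c

With v = 0.751 and u' = 0.494 (in units of c),
u = (u' + v)/(1 + u'v/c²):
u = (0.494 + 0.751) / (1 + 0.494·0.751) = 1.2450/1.3710 = 0.9081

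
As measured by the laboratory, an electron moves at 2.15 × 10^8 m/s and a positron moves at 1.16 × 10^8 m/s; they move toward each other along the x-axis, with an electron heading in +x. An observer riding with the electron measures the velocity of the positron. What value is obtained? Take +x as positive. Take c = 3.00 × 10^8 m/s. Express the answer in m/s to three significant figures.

β_A = 0.717, β_B = -0.387 (dividing each by c = 3.00 × 10^8 m/s).
Transform to A's frame with the inverse velocity-addition law: u' = (u − v)/(1 − uv/c²), taking u = β_B and v = β_A.
u' = (-0.387 − 0.717) / (1 − (0.717)(-0.387)) = -1.1033/1.2771 = -0.8639.
u' = -0.8639 × 3.00 × 10^8 m/s.

-2.59 × 10^8 m/s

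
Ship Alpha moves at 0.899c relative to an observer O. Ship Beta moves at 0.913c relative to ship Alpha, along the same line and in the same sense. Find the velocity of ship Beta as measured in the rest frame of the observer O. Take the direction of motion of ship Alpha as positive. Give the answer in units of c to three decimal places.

0.995c

With v = 0.899 and u' = 0.913 (in units of c),
u = (u' + v)/(1 + u'v/c²):
u = (0.913 + 0.899) / (1 + 0.913·0.899) = 1.8120/1.8208 = 0.9952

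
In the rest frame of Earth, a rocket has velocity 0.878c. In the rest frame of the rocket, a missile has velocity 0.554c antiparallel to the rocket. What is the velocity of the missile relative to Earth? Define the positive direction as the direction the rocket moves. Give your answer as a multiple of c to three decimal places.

+0.631c

With v = 0.878 and u' = -0.554 (in units of c),
u = (u' + v)/(1 + u'v/c²):
u = (-0.554 + 0.878) / (1 + (-0.554)·0.878) = 0.3240/0.5136 = 0.6309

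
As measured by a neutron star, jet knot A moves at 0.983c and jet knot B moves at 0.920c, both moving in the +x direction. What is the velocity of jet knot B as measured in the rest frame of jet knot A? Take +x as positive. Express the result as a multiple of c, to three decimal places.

-0.659c

β_A = 0.983, β_B = 0.920.
Transform to A's frame with the inverse velocity-addition law: u' = (u − v)/(1 − uv/c²), taking u = β_B and v = β_A.
u' = (0.920 − 0.983) / (1 − (0.983)(0.920)) = -0.0630/0.0956 = -0.6587.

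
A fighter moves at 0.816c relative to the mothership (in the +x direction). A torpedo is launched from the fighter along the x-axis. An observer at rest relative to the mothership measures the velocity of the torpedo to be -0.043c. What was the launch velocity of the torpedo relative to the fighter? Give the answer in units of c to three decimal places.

Invert the composition law: u' = (u − v)/(1 − uv/c²).
u' = (-0.043 − 0.816) / (1 − (-0.043)(0.816)) = -0.8590/1.0351 = -0.8299.

-0.830c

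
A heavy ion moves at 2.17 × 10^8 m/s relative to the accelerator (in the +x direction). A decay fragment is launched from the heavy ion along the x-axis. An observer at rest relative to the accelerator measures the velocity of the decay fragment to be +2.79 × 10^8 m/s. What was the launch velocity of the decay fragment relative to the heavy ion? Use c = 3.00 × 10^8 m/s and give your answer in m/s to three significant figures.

v = 0.723c, u = 0.930c.
Invert the composition law: u' = (u − v)/(1 − uv/c²).
u' = (0.930 − 0.723) / (1 − (0.930)(0.723)) = 0.2067/0.3273 = 0.6314.
u' = 0.6314 × 3.00 × 10^8 m/s.

+1.89 × 10^8 m/s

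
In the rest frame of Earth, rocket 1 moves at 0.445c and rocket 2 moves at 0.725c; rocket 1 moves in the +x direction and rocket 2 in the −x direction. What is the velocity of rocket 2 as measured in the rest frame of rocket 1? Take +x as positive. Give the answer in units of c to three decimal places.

β_A = 0.445, β_B = -0.725.
Transform to A's frame with the inverse velocity-addition law: u' = (u − v)/(1 − uv/c²), taking u = β_B and v = β_A.
u' = (-0.725 − 0.445) / (1 − (0.445)(-0.725)) = -1.1700/1.3226 = -0.8846.

-0.885c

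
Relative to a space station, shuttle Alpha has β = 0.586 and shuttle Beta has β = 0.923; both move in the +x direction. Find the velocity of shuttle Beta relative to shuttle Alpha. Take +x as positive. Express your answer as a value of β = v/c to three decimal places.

β = +0.734

β_A = 0.586, β_B = 0.923.
Transform to A's frame with the inverse velocity-addition law: u' = (u − v)/(1 − uv/c²), taking u = β_B and v = β_A.
u' = (0.923 − 0.586) / (1 − (0.586)(0.923)) = 0.3370/0.4591 = 0.7340.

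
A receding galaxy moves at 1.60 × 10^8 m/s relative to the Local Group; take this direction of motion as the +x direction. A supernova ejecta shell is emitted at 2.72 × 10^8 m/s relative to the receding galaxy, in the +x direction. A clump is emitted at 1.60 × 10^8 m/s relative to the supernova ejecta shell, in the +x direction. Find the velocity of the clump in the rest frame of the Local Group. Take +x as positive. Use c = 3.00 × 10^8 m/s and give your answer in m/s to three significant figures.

2.97 × 10^8 m/s

Apply u = (u' + v)/(1 + u'v/c²) successively, working outward toward the Local Group.
(Dividing each given speed by c = 3.00 × 10^8 m/s to work in units of c.)
Start: velocity of the receding galaxy relative to the Local Group = 0.5333c.
Compose with the supernova ejecta shell (u' = 0.907 in the receding galaxy frame): u_1 = (0.907 + 0.533) / (1 + 0.907·0.533) = 1.4400/1.4836 = 0.9706.
Compose with the clump (u' = 0.533 in the supernova ejecta shell frame): u_2 = (0.533 + 0.971) / (1 + 0.533·0.971) = 1.5040/1.5177 = 0.9910.
So u = 0.9910 × 3.00 × 10^8 m/s.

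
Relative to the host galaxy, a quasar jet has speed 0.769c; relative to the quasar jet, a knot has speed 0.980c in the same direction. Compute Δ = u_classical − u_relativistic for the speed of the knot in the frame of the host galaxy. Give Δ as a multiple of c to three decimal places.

Δ = 0.752c

Galilean: u_cl = 0.980 + 0.769 = 1.7490.
Relativistic: u_rel = (0.980 + 0.769) / (1 + 0.980·0.769) = 1.7490/1.7536 = 0.9974.
Δ = 1.7490 − 0.9974 = 0.7516.
(The classical prediction exceeds c; the relativistic result does not.)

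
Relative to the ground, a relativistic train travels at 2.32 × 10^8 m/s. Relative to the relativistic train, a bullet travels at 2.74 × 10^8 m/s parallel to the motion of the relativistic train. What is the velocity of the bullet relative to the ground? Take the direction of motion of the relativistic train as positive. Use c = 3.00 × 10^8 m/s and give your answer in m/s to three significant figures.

2.97 × 10^8 m/s

In units of c (dividing by 3.00 × 10^8 m/s): v = 0.773, u' = 0.913.
u = (u' + v)/(1 + u'v/c²):
u = (0.913 + 0.773) / (1 + 0.913·0.773) = 1.6867/1.7063 = 0.9885
Converting back: u = 0.9885 × 3.00 × 10^8 m/s.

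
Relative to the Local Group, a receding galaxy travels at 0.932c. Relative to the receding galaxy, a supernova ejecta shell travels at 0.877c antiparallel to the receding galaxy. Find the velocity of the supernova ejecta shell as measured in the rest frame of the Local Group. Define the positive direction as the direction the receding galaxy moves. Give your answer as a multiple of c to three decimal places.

+0.301c

With v = 0.932 and u' = -0.877 (in units of c),
u = (u' + v)/(1 + u'v/c²):
u = (-0.877 + 0.932) / (1 + (-0.877)·0.932) = 0.0550/0.1826 = 0.3011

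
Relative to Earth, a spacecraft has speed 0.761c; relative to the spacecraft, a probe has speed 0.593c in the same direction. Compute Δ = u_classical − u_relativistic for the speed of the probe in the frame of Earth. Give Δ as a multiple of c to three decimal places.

Δ = 0.421c

Galilean: u_cl = 0.593 + 0.761 = 1.3540.
Relativistic: u_rel = (0.593 + 0.761) / (1 + 0.593·0.761) = 1.3540/1.4513 = 0.9330.
Δ = 1.3540 − 0.9330 = 0.4210.
(The classical prediction exceeds c; the relativistic result does not.)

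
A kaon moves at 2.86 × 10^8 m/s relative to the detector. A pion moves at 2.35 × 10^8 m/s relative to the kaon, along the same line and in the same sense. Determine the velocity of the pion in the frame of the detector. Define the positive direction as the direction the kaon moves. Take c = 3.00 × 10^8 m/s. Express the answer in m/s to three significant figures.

2.98 × 10^8 m/s

In units of c (dividing by 3.00 × 10^8 m/s): v = 0.953, u' = 0.783.
u = (u' + v)/(1 + u'v/c²):
u = (0.783 + 0.953) / (1 + 0.783·0.953) = 1.7367/1.7468 = 0.9942
Converting back: u = 0.9942 × 3.00 × 10^8 m/s.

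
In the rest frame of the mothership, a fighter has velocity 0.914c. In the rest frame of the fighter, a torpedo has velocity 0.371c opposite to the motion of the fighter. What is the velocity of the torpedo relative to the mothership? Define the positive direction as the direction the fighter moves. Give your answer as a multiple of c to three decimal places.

+0.822c

With v = 0.914 and u' = -0.371 (in units of c),
u = (u' + v)/(1 + u'v/c²):
u = (-0.371 + 0.914) / (1 + (-0.371)·0.914) = 0.5430/0.6609 = 0.8216
(Galilean addition would give +0.543c.)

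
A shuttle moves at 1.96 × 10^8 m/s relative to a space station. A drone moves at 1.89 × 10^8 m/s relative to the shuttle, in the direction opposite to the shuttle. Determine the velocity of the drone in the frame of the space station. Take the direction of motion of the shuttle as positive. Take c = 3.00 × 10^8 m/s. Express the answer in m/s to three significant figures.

In units of c (dividing by 3.00 × 10^8 m/s): v = 0.653, u' = -0.630.
u = (u' + v)/(1 + u'v/c²):
u = (-0.630 + 0.653) / (1 + (-0.630)·0.653) = 0.0233/0.5884 = 0.0397
Converting back: u = 0.0397 × 3.00 × 10^8 m/s.

+1.19 × 10^7 m/s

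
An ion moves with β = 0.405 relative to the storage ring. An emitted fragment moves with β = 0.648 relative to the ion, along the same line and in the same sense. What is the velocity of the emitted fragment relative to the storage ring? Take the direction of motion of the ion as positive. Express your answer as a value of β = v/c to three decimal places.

With v = 0.405 and u' = 0.648 (in units of c),
u = (u' + v)/(1 + u'v/c²):
u = (0.648 + 0.405) / (1 + 0.648·0.405) = 1.0530/1.2624 = 0.8341

β = 0.834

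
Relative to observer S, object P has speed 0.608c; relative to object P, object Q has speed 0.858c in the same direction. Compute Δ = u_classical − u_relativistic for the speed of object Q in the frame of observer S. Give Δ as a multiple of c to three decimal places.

Galilean: u_cl = 0.858 + 0.608 = 1.4660.
Relativistic: u_rel = (0.858 + 0.608) / (1 + 0.858·0.608) = 1.4660/1.5217 = 0.9634.
Δ = 1.4660 − 0.9634 = 0.5026.
(The classical prediction exceeds c; the relativistic result does not.)

Δ = 0.503c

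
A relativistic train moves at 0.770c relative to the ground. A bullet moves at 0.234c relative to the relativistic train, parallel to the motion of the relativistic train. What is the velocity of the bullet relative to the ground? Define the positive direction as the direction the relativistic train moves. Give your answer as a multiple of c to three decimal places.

With v = 0.770 and u' = 0.234 (in units of c),
u = (u' + v)/(1 + u'v/c²):
u = (0.234 + 0.770) / (1 + 0.234·0.770) = 1.0040/1.1802 = 0.8507
(Galilean addition would give +1.004c, exceeding c.)

0.851c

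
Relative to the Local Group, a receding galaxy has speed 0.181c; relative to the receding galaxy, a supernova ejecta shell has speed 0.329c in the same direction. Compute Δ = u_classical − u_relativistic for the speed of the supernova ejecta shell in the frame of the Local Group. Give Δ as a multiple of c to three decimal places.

Galilean: u_cl = 0.329 + 0.181 = 0.5100.
Relativistic: u_rel = (0.329 + 0.181) / (1 + 0.329·0.181) = 0.5100/1.0595 = 0.4813.
Δ = 0.5100 − 0.4813 = 0.0287.

Δ = 0.029c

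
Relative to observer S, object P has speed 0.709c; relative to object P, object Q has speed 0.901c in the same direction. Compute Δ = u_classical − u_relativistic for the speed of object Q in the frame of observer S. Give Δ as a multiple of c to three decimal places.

Galilean: u_cl = 0.901 + 0.709 = 1.6100.
Relativistic: u_rel = (0.901 + 0.709) / (1 + 0.901·0.709) = 1.6100/1.6388 = 0.9824.
Δ = 1.6100 − 0.9824 = 0.6276.
(The classical prediction exceeds c; the relativistic result does not.)

Δ = 0.628c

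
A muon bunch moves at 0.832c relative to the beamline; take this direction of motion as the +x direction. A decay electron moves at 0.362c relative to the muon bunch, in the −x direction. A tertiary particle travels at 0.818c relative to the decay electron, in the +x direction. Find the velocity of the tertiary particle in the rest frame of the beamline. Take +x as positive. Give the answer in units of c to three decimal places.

Apply u = (u' + v)/(1 + u'v/c²) successively, working outward toward the beamline.
Start: velocity of the muon bunch relative to the beamline = 0.8320c.
Compose with the decay electron (u' = -0.362 in the muon bunch frame): u_1 = (-0.362 + 0.832) / (1 + (-0.362)·0.832) = 0.4700/0.6988 = 0.6726.
Compose with the tertiary particle (u' = 0.818 in the decay electron frame): u_2 = (0.818 + 0.673) / (1 + 0.818·0.673) = 1.4906/1.5502 = 0.9616.

+0.962c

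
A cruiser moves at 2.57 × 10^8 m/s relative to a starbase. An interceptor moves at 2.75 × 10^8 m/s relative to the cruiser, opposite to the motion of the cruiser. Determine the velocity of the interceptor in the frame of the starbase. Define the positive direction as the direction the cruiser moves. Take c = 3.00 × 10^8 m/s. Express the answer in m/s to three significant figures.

In units of c (dividing by 3.00 × 10^8 m/s): v = 0.857, u' = -0.917.
u = (u' + v)/(1 + u'v/c²):
u = (-0.917 + 0.857) / (1 + (-0.917)·0.857) = -0.0600/0.2147 = -0.2794
(Galilean addition would give -0.060c.)
Converting back: u = -0.2794 × 3.00 × 10^8 m/s.

-8.38 × 10^7 m/s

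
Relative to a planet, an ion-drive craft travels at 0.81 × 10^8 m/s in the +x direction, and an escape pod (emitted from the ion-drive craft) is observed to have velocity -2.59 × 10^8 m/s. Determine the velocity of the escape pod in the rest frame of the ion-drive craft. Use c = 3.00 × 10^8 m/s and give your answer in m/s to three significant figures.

v = 0.270c, u = -0.863c.
Invert the composition law: u' = (u − v)/(1 − uv/c²).
u' = (-0.863 − 0.270) / (1 − (-0.863)(0.270)) = -1.1333/1.2331 = -0.9191.
u' = -0.9191 × 3.00 × 10^8 m/s.

-2.76 × 10^8 m/s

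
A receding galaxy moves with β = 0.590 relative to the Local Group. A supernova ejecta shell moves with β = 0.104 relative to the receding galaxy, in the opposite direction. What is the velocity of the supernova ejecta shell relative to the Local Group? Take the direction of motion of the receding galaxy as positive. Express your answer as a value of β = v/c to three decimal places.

With v = 0.590 and u' = -0.104 (in units of c),
u = (u' + v)/(1 + u'v/c²):
u = (-0.104 + 0.590) / (1 + (-0.104)·0.590) = 0.4860/0.9386 = 0.5178

β = +0.518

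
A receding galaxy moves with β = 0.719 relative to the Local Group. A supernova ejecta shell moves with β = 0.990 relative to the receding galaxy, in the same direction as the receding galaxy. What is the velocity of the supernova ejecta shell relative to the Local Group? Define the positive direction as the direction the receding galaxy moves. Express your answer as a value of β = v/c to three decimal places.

β = 0.998

With v = 0.719 and u' = 0.990 (in units of c),
u = (u' + v)/(1 + u'v/c²):
u = (0.990 + 0.719) / (1 + 0.990·0.719) = 1.7090/1.7118 = 0.9984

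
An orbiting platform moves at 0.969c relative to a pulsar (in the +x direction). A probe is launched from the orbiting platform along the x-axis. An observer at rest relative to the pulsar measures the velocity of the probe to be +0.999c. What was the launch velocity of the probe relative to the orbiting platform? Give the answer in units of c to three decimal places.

Invert the composition law: u' = (u − v)/(1 − uv/c²).
u' = (0.999 − 0.969) / (1 − (0.999)(0.969)) = 0.0300/0.0320 = 0.9384.

+0.938c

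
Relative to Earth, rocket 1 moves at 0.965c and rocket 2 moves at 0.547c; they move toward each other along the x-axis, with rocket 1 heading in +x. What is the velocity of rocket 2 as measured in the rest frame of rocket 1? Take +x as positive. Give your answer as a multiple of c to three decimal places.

-0.990c

β_A = 0.965, β_B = -0.547.
Transform to A's frame with the inverse velocity-addition law: u' = (u − v)/(1 − uv/c²), taking u = β_B and v = β_A.
u' = (-0.547 − 0.965) / (1 − (0.965)(-0.547)) = -1.5120/1.5279 = -0.9896.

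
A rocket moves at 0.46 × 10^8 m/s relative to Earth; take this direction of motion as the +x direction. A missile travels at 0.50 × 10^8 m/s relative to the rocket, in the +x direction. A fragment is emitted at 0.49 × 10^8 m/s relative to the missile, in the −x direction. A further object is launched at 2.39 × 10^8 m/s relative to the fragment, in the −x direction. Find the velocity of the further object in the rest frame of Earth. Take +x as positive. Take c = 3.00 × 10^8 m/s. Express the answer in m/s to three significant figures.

Apply u = (u' + v)/(1 + u'v/c²) successively, working outward toward Earth.
(Dividing each given speed by c = 3.00 × 10^8 m/s to work in units of c.)
Start: velocity of the rocket relative to Earth = 0.1533c.
Compose with the missile (u' = 0.167 in the rocket frame): u_1 = (0.167 + 0.153) / (1 + 0.167·0.153) = 0.3200/1.0256 = 0.3120.
Compose with the fragment (u' = -0.163 in the missile frame): u_2 = (-0.163 + 0.312) / (1 + (-0.163)·0.312) = 0.1487/0.9490 = 0.1567.
Compose with the further object (u' = -0.797 in the fragment frame): u_3 = (-0.797 + 0.157) / (1 + (-0.797)·0.157) = -0.6400/0.8752 = -0.7313.
So u = -0.7313 × 3.00 × 10^8 m/s.

-2.19 × 10^8 m/s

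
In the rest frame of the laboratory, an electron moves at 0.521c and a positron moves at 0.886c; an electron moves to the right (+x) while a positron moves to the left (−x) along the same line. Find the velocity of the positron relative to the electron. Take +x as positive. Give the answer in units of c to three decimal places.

β_A = 0.521, β_B = -0.886.
Transform to A's frame with the inverse velocity-addition law: u' = (u − v)/(1 − uv/c²), taking u = β_B and v = β_A.
u' = (-0.886 − 0.521) / (1 − (0.521)(-0.886)) = -1.4070/1.4616 = -0.9626.

-0.963c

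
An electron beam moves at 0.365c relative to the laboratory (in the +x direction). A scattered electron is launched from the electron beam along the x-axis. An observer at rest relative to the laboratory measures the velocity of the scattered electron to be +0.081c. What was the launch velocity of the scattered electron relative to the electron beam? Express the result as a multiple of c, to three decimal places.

-0.293c

Invert the composition law: u' = (u − v)/(1 − uv/c²).
u' = (0.081 − 0.365) / (1 − (0.081)(0.365)) = -0.2840/0.9704 = -0.2927.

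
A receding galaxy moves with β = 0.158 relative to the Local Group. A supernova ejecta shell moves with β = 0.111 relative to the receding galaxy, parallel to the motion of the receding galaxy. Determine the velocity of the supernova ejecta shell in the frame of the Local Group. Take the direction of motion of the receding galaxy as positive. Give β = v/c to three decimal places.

β = 0.264

With v = 0.158 and u' = 0.111 (in units of c),
u = (u' + v)/(1 + u'v/c²):
u = (0.111 + 0.158) / (1 + 0.111·0.158) = 0.2690/1.0175 = 0.2644
(Galilean addition would give +0.269c.)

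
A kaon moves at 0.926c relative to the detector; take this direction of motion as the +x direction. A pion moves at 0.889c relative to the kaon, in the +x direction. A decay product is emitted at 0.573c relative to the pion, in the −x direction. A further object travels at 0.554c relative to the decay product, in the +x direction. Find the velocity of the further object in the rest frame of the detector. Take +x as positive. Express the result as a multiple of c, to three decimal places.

+0.995c

Apply u = (u' + v)/(1 + u'v/c²) successively, working outward toward the detector.
Start: velocity of the kaon relative to the detector = 0.9260c.
Compose with the pion (u' = 0.889 in the kaon frame): u_1 = (0.889 + 0.926) / (1 + 0.889·0.926) = 1.8150/1.8232 = 0.9955.
Compose with the decay product (u' = -0.573 in the pion frame): u_2 = (-0.573 + 0.995) / (1 + (-0.573)·0.995) = 0.4225/0.4296 = 0.9835.
Compose with the further object (u' = 0.554 in the decay product frame): u_3 = (0.554 + 0.984) / (1 + 0.554·0.984) = 1.5375/1.5449 = 0.9952.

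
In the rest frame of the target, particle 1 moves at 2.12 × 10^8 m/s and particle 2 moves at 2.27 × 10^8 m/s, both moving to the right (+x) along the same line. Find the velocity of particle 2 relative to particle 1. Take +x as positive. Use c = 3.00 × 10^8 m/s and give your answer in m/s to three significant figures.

β_A = 0.707, β_B = 0.757 (dividing each by c = 3.00 × 10^8 m/s).
Transform to A's frame with the inverse velocity-addition law: u' = (u − v)/(1 − uv/c²), taking u = β_B and v = β_A.
u' = (0.757 − 0.707) / (1 − (0.707)(0.757)) = 0.0500/0.4653 = 0.1075.
u' = 0.1075 × 3.00 × 10^8 m/s.

+3.22 × 10^7 m/s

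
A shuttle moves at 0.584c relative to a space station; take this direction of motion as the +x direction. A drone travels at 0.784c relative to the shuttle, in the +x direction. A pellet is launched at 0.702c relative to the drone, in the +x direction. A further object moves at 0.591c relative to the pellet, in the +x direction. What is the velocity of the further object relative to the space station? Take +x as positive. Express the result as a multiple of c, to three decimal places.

Apply u = (u' + v)/(1 + u'v/c²) successively, working outward toward the space station.
Start: velocity of the shuttle relative to the space station = 0.5840c.
Compose with the drone (u' = 0.784 in the shuttle frame): u_1 = (0.784 + 0.584) / (1 + 0.784·0.584) = 1.3680/1.4579 = 0.9384.
Compose with the pellet (u' = 0.702 in the drone frame): u_2 = (0.702 + 0.938) / (1 + 0.702·0.938) = 1.6404/1.6587 = 0.9889.
Compose with the further object (u' = 0.591 in the pellet frame): u_3 = (0.591 + 0.989) / (1 + 0.591·0.989) = 1.5799/1.5845 = 0.9971.

0.997c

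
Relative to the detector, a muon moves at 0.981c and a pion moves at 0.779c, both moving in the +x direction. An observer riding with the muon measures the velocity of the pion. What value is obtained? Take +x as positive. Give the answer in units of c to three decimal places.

β_A = 0.981, β_B = 0.779.
Transform to A's frame with the inverse velocity-addition law: u' = (u − v)/(1 − uv/c²), taking u = β_B and v = β_A.
u' = (0.779 − 0.981) / (1 − (0.981)(0.779)) = -0.2020/0.2358 = -0.8567.

-0.857c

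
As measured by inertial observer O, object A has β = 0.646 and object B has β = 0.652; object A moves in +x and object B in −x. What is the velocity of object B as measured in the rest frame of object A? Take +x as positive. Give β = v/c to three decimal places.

β_A = 0.646, β_B = -0.652.
Transform to A's frame with the inverse velocity-addition law: u' = (u − v)/(1 − uv/c²), taking u = β_B and v = β_A.
u' = (-0.652 − 0.646) / (1 − (0.646)(-0.652)) = -1.2980/1.4212 = -0.9133.

β = -0.913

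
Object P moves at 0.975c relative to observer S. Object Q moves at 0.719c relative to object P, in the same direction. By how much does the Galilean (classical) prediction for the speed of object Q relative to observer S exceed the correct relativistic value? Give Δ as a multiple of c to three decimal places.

Δ = 0.698c

Galilean: u_cl = 0.719 + 0.975 = 1.6940.
Relativistic: u_rel = (0.719 + 0.975) / (1 + 0.719·0.975) = 1.6940/1.7010 = 0.9959.
Δ = 1.6940 − 0.9959 = 0.6981.
(The classical prediction exceeds c; the relativistic result does not.)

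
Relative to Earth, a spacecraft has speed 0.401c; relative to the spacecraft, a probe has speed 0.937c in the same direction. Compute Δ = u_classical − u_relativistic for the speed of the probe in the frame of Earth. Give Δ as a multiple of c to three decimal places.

Δ = 0.365c

Galilean: u_cl = 0.937 + 0.401 = 1.3380.
Relativistic: u_rel = (0.937 + 0.401) / (1 + 0.937·0.401) = 1.3380/1.3757 = 0.9726.
Δ = 1.3380 − 0.9726 = 0.3654.
(The classical prediction exceeds c; the relativistic result does not.)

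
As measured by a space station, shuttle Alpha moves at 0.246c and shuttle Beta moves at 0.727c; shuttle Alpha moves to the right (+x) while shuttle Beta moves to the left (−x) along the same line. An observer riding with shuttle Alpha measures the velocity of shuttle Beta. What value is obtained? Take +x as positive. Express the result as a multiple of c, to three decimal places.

β_A = 0.246, β_B = -0.727.
Transform to A's frame with the inverse velocity-addition law: u' = (u − v)/(1 − uv/c²), taking u = β_B and v = β_A.
u' = (-0.727 − 0.246) / (1 − (0.246)(-0.727)) = -0.9730/1.1788 = -0.8254.

-0.825c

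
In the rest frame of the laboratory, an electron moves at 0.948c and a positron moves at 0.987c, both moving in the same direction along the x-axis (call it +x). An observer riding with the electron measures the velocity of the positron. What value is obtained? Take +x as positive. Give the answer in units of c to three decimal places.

β_A = 0.948, β_B = 0.987.
Transform to A's frame with the inverse velocity-addition law: u' = (u − v)/(1 − uv/c²), taking u = β_B and v = β_A.
u' = (0.987 − 0.948) / (1 − (0.948)(0.987)) = 0.0390/0.0643 = 0.6063.

+0.606c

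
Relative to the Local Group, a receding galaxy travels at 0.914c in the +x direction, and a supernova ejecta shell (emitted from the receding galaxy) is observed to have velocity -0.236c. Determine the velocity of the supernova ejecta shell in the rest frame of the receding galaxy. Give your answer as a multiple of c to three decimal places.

-0.946c

Invert the composition law: u' = (u − v)/(1 − uv/c²).
u' = (-0.236 − 0.914) / (1 − (-0.236)(0.914)) = -1.1500/1.2157 = -0.9460.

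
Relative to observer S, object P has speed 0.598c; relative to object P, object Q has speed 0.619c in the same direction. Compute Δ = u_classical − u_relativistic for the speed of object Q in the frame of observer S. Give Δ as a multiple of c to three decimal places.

Δ = 0.329c

Galilean: u_cl = 0.619 + 0.598 = 1.2170.
Relativistic: u_rel = (0.619 + 0.598) / (1 + 0.619·0.598) = 1.2170/1.3702 = 0.8882.
Δ = 1.2170 − 0.8882 = 0.3288.
(The classical prediction exceeds c; the relativistic result does not.)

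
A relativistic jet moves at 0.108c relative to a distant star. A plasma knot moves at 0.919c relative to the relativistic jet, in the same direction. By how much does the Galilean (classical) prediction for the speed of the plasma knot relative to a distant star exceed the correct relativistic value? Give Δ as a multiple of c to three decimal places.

Galilean: u_cl = 0.919 + 0.108 = 1.0270.
Relativistic: u_rel = (0.919 + 0.108) / (1 + 0.919·0.108) = 1.0270/1.0993 = 0.9343.
Δ = 1.0270 − 0.9343 = 0.0927.
(The classical prediction exceeds c; the relativistic result does not.)

Δ = 0.093c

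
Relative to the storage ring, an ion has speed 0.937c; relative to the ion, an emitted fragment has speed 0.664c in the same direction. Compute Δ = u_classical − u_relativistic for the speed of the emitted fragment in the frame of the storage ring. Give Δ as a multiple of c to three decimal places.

Galilean: u_cl = 0.664 + 0.937 = 1.6010.
Relativistic: u_rel = (0.664 + 0.937) / (1 + 0.664·0.937) = 1.6010/1.6222 = 0.9870.
Δ = 1.6010 − 0.9870 = 0.6140.
(The classical prediction exceeds c; the relativistic result does not.)

Δ = 0.614c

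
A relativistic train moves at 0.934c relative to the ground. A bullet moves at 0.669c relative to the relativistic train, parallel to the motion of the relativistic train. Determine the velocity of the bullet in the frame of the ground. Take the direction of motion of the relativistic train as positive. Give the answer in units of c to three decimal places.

0.987c

With v = 0.934 and u' = 0.669 (in units of c),
u = (u' + v)/(1 + u'v/c²):
u = (0.669 + 0.934) / (1 + 0.669·0.934) = 1.6030/1.6248 = 0.9866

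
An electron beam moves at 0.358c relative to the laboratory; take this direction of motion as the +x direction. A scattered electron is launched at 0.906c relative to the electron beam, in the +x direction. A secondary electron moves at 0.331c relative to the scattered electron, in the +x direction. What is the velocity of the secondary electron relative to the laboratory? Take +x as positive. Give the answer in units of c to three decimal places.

0.977c

Apply u = (u' + v)/(1 + u'v/c²) successively, working outward toward the laboratory.
Start: velocity of the electron beam relative to the laboratory = 0.3580c.
Compose with the scattered electron (u' = 0.906 in the electron beam frame): u_1 = (0.906 + 0.358) / (1 + 0.906·0.358) = 1.2640/1.3243 = 0.9544.
Compose with the secondary electron (u' = 0.331 in the scattered electron frame): u_2 = (0.331 + 0.954) / (1 + 0.331·0.954) = 1.2854/1.3159 = 0.9768.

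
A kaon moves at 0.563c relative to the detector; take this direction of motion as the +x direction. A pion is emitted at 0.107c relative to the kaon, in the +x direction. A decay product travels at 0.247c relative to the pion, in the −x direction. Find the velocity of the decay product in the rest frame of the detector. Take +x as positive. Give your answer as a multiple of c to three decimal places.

+0.456c

Apply u = (u' + v)/(1 + u'v/c²) successively, working outward toward the detector.
Start: velocity of the kaon relative to the detector = 0.5630c.
Compose with the pion (u' = 0.107 in the kaon frame): u_1 = (0.107 + 0.563) / (1 + 0.107·0.563) = 0.6700/1.0602 = 0.6319.
Compose with the decay product (u' = -0.247 in the pion frame): u_2 = (-0.247 + 0.632) / (1 + (-0.247)·0.632) = 0.3849/0.8439 = 0.4561.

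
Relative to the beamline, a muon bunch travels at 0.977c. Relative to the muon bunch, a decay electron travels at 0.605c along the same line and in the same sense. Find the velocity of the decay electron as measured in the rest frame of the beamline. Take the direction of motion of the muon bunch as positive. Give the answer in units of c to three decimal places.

0.994c

With v = 0.977 and u' = 0.605 (in units of c),
u = (u' + v)/(1 + u'v/c²):
u = (0.605 + 0.977) / (1 + 0.605·0.977) = 1.5820/1.5911 = 0.9943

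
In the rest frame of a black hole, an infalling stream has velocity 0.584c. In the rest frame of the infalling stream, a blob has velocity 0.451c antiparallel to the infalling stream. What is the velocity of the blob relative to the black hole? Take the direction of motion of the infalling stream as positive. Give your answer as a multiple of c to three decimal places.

With v = 0.584 and u' = -0.451 (in units of c),
u = (u' + v)/(1 + u'v/c²):
u = (-0.451 + 0.584) / (1 + (-0.451)·0.584) = 0.1330/0.7366 = 0.1806

+0.181c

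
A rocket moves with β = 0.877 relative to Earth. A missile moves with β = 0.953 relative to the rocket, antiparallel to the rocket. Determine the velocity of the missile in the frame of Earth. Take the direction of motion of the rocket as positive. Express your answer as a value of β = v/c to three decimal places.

β = -0.463

With v = 0.877 and u' = -0.953 (in units of c),
u = (u' + v)/(1 + u'v/c²):
u = (-0.953 + 0.877) / (1 + (-0.953)·0.877) = -0.0760/0.1642 = -0.4628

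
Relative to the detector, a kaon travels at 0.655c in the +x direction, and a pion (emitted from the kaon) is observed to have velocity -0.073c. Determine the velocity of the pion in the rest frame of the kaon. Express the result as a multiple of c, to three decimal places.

-0.695c

Invert the composition law: u' = (u − v)/(1 − uv/c²).
u' = (-0.073 − 0.655) / (1 − (-0.073)(0.655)) = -0.7280/1.0478 = -0.6948.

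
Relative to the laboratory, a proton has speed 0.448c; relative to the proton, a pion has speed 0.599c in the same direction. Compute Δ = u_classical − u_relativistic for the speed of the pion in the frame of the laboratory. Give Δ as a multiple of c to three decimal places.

Δ = 0.222c

Galilean: u_cl = 0.599 + 0.448 = 1.0470.
Relativistic: u_rel = (0.599 + 0.448) / (1 + 0.599·0.448) = 1.0470/1.2684 = 0.8255.
Δ = 1.0470 − 0.8255 = 0.2215.
(The classical prediction exceeds c; the relativistic result does not.)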